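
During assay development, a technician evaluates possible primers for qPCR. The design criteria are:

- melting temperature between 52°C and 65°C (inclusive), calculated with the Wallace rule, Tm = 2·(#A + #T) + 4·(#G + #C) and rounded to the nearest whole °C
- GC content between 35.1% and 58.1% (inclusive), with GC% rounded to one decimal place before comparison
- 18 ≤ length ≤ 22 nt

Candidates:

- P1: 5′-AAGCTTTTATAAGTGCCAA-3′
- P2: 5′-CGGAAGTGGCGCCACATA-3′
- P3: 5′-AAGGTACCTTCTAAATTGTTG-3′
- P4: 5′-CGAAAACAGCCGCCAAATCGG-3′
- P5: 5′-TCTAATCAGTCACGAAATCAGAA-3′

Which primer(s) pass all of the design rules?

P1 (19 nt, A=7 T=6 G=3 C=3): Tm = 2·13 + 4·6 = 50°C, outside 52–65°C ✗; GC 6/19 = 31.6%, outside 35.1–58.1% ✗; length 19 ✓ — fails.
P2 (18 nt, A=5 T=2 G=6 C=5): Tm = 2·7 + 4·11 = 58°C ✓; GC 11/18 = 61.1%, outside 35.1–58.1% ✗; length 18 ✓ — fails.
P3 (21 nt, A=6 T=8 G=4 C=3): Tm = 2·14 + 4·7 = 56°C ✓; GC 7/21 = 33.3%, outside 35.1–58.1% ✗; length 21 ✓ — fails.
P4 (21 nt, A=8 T=1 G=5 C=7): Tm = 2·9 + 4·12 = 66°C, outside 52–65°C ✗; GC 12/21 = 57.1% ✓; length 21 ✓ — fails.
P5 (23 nt, A=10 T=5 G=3 C=5): Tm = 2·15 + 4·8 = 62°C ✓; GC 8/23 = 34.8%, outside 35.1–58.1% ✗; length 23, outside 18–22 ✗ — fails.

None of the candidates satisfy all criteria.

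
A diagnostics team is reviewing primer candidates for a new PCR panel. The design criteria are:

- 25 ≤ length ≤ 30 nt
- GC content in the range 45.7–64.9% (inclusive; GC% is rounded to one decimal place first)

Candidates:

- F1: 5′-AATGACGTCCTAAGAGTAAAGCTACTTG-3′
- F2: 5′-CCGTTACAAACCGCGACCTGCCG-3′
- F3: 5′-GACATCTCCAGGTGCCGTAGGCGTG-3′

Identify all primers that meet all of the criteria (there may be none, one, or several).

F3 only.

F1 (28 nt, A=10 T=7 G=6 C=5): length 28 ✓; GC 11/28 = 39.3%, outside 45.7–64.9% ✗ — fails.
F2 (23 nt, A=5 T=3 G=5 C=10): length 23, outside 25–30 ✗; GC 15/23 = 65.2%, outside 45.7–64.9% ✗ — fails.
F3 (25 nt, A=4 T=5 G=9 C=7): length 25 ✓; GC 16/25 = 64.0% ✓ — passes.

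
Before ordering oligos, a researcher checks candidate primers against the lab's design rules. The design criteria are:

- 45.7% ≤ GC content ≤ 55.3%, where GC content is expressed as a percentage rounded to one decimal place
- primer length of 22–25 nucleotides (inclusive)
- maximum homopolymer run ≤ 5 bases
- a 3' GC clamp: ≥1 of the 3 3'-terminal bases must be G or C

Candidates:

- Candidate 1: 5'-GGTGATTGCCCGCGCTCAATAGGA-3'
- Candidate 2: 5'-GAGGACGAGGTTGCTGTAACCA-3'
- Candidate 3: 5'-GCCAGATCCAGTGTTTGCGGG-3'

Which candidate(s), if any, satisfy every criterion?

Candidate 2 only.

Candidate 1 (24 nt, A=5 T=5 G=8 C=6): GC 14/24 = 58.3%, outside 45.7–55.3% ✗; length 24 ✓; longest run = 3 ✓; 3' end GGA has 2 G/C ✓ — fails.
Candidate 2 (22 nt, A=6 T=4 G=8 C=4): GC 12/22 = 54.5% ✓; length 22 ✓; longest run = 2 ✓; 3' end CCA has 2 G/C ✓ — passes.
Candidate 3 (21 nt, A=3 T=5 G=8 C=5): GC 13/21 = 61.9%, outside 45.7–55.3% ✗; length 21, outside 22–25 ✗; longest run = 3 ✓; 3' end GGG has 3 G/C ✓ — fails.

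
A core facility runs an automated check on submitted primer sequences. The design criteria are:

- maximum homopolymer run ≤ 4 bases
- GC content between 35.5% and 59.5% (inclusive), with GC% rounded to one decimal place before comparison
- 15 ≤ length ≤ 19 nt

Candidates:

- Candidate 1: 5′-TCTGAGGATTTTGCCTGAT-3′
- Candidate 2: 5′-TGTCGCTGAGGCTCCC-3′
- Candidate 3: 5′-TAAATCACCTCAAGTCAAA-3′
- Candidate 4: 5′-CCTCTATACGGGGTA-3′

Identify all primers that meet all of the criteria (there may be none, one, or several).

Candidate 1 (19 nt, A=3 T=8 G=5 C=3): longest run = 4 ✓; GC 8/19 = 42.1% ✓; length 19 ✓ — passes.
Candidate 2 (16 nt, A=1 T=4 G=5 C=6): longest run = 3 ✓; GC 11/16 = 68.8%, outside 35.5–59.5% ✗; length 16 ✓ — fails.
Candidate 3 (19 nt, A=9 T=4 G=1 C=5): longest run = 3 ✓; GC 6/19 = 31.6%, outside 35.5–59.5% ✗; length 19 ✓ — fails.
Candidate 4 (15 nt, A=3 T=4 G=4 C=4): longest run = 4 ✓; GC 8/15 = 53.3% ✓; length 15 ✓ — passes.

Candidate 1 and Candidate 4.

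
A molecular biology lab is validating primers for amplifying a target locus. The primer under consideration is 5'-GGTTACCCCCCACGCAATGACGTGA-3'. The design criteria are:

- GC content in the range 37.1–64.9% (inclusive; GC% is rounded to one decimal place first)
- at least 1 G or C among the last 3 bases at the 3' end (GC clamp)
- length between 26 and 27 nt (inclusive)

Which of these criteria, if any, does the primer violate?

Fails: length.

Base counts: A=6, T=4, G=6, C=9 (length 25).
GC content: GC 15/25 = 60.0% ✓
GC clamp: 3' end TGA has 1 G/C ✓
length: length 25, outside 26–27 ✗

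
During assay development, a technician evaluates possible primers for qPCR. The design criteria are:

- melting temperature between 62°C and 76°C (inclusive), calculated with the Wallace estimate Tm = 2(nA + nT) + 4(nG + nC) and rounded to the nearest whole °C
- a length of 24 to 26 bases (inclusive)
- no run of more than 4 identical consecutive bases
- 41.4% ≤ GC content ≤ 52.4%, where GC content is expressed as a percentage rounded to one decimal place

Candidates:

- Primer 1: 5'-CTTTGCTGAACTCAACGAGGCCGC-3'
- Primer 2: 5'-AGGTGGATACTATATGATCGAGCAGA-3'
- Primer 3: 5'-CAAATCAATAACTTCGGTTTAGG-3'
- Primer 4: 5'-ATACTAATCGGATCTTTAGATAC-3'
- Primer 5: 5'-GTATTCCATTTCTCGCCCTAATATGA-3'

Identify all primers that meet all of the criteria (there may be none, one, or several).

Primer 2 only.

Primer 1 (24 nt, A=5 T=5 G=6 C=8): Tm = 2·10 + 4·14 = 76°C ✓; length 24 ✓; longest run = 3 ✓; GC 14/24 = 58.3%, outside 41.4–52.4% ✗ — fails.
Primer 2 (26 nt, A=9 T=6 G=8 C=3): Tm = 2·15 + 4·11 = 74°C ✓; length 26 ✓; longest run = 2 ✓; GC 11/26 = 42.3% ✓ — passes.
Primer 3 (23 nt, A=8 T=7 G=4 C=4): Tm = 2·15 + 4·8 = 62°C ✓; length 23, outside 24–26 ✗; longest run = 3 ✓; GC 8/23 = 34.8%, outside 41.4–52.4% ✗ — fails.
Primer 4 (23 nt, A=8 T=8 G=3 C=4): Tm = 2·16 + 4·7 = 60°C, outside 62–76°C ✗; length 23, outside 24–26 ✗; longest run = 3 ✓; GC 7/23 = 30.4%, outside 41.4–52.4% ✗ — fails.
Primer 5 (26 nt, A=6 T=10 G=3 C=7): Tm = 2·16 + 4·10 = 72°C ✓; length 26 ✓; longest run = 3 ✓; GC 10/26 = 38.5%, outside 41.4–52.4% ✗ — fails.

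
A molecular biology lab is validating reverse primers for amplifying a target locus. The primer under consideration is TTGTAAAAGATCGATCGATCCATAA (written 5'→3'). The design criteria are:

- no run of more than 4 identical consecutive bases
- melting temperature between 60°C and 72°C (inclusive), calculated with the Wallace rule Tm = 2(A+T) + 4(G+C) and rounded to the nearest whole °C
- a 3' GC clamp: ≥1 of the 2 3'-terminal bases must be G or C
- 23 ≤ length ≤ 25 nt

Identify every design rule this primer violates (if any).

Fails: GC clamp.

Base counts: A=10, T=7, G=4, C=4 (length 25).
homopolymer run: longest run = 4 ✓
Tm: Tm = 2·17 + 4·8 = 66°C ✓
GC clamp: 3' end AA has 0 G/C, need ≥1 ✗
length: length 25 ✓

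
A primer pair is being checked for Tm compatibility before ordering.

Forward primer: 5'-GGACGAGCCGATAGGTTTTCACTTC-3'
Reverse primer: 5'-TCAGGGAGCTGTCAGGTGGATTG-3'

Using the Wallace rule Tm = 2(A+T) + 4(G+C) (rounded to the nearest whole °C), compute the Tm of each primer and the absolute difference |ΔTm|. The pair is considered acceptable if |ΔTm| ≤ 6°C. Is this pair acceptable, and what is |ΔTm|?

Forward: A=5 T=7 G=7 C=6 → Tm = 2·12 + 4·13 = 76°C.
Reverse: A=4 T=6 G=10 C=3 → Tm = 2·10 + 4·13 = 72°C.
|ΔTm| = |76 − 72| = 4°C, ≤ 6°C.

|ΔTm| = 4°C; the pair is acceptable.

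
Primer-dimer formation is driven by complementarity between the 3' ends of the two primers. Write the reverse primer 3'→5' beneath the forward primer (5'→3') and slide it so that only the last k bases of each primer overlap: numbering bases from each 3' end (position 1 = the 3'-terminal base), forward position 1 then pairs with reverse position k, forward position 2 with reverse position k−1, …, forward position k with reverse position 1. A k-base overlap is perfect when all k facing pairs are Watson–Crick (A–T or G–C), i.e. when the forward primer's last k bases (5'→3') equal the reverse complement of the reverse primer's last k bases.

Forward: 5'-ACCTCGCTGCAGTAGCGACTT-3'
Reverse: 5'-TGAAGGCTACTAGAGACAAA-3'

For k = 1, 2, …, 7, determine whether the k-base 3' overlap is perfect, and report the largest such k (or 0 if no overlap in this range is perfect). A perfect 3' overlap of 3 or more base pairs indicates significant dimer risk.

Last 7 bases (5'→3') — forward …GCGACTT, reverse …AGACAAA.
Reverse complement of the reverse primer's last 7 bases: TTTGTCT; its first k bases are the reverse complement of the reverse primer's last k bases, so a perfect k-base overlap needs the forward primer's last k bases to equal them.
Comparing (forward last k vs required): k=1: T vs T ✓; k=2: TT vs TT ✓; k=3: CTT vs TTT ✗; k=4: ACTT vs TTTG ✗; k=5: GACTT vs TTTGT ✗; k=6: CGACTT vs TTTGTC ✗; k=7: GCGACTT vs TTTGTCT ✗.
Perfect overlaps at k = 1, 2; the largest is 2.

Longest perfect overlap: 2 complementary base pairs; below the dimer-risk threshold (threshold 3).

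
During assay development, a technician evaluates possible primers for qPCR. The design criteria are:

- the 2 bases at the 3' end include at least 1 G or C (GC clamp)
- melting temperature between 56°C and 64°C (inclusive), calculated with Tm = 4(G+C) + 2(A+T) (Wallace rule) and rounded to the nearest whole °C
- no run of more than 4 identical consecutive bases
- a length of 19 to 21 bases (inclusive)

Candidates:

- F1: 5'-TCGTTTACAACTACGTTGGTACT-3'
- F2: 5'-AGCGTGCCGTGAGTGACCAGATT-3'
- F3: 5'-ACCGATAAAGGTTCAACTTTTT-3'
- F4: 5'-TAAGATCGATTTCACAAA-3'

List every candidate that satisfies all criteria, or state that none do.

F1 (23 nt, A=5 T=9 G=4 C=5): 3' end CT has 1 G/C ✓; Tm = 2·14 + 4·9 = 64°C ✓; longest run = 3 ✓; length 23, outside 19–21 ✗ — fails.
F2 (23 nt, A=5 T=5 G=8 C=5): 3' end TT has 0 G/C, need ≥1 ✗; Tm = 2·10 + 4·13 = 72°C, outside 56–64°C ✗; longest run = 2 ✓; length 23, outside 19–21 ✗ — fails.
F3 (22 nt, A=7 T=8 G=3 C=4): 3' end TT has 0 G/C, need ≥1 ✗; Tm = 2·15 + 4·7 = 58°C ✓; longest run = 5, exceeds 4 ✗; length 22, outside 19–21 ✗ — fails.
F4 (18 nt, A=8 T=5 G=2 C=3): 3' end AA has 0 G/C, need ≥1 ✗; Tm = 2·13 + 4·5 = 46°C, outside 56–64°C ✗; longest run = 3 ✓; length 18, outside 19–21 ✗ — fails.

None of the candidates satisfy all criteria.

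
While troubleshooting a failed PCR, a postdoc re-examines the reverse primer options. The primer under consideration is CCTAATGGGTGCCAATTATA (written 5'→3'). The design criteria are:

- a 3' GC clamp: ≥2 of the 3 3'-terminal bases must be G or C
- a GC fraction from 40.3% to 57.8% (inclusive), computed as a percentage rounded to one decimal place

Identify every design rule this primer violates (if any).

Fails: GC clamp, GC content.

Base counts: A=6, T=6, G=4, C=4 (length 20).
GC clamp: 3' end ATA has 0 G/C, need ≥2 ✗
GC content: GC 8/20 = 40.0%, outside 40.3–57.8% ✗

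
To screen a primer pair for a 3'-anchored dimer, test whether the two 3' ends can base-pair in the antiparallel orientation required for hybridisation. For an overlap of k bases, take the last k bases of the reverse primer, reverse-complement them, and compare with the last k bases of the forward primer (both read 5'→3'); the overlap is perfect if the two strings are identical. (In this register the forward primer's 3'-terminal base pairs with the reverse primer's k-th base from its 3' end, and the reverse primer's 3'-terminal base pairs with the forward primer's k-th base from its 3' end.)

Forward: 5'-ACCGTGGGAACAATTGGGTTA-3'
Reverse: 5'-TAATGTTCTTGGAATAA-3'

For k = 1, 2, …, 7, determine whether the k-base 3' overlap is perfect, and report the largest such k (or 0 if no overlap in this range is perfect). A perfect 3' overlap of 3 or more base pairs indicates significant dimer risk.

Last 7 bases (5'→3') — forward …TGGGTTA, reverse …GGAATAA.
Reverse complement of the reverse primer's last 7 bases: TTATTCC; its first k bases are the reverse complement of the reverse primer's last k bases, so a perfect k-base overlap needs the forward primer's last k bases to equal them.
Comparing (forward last k vs required): k=1: A vs T ✗; k=2: TA vs TT ✗; k=3: TTA vs TTA ✓; k=4: GTTA vs TTAT ✗; k=5: GGTTA vs TTATT ✗; k=6: GGGTTA vs TTATTC ✗; k=7: TGGGTTA vs TTATTCC ✗.
Only k = 3 is perfect, so the longest perfect 3' overlap is 3.

Longest perfect overlap: 3 complementary base pairs; significant dimer risk (threshold 3).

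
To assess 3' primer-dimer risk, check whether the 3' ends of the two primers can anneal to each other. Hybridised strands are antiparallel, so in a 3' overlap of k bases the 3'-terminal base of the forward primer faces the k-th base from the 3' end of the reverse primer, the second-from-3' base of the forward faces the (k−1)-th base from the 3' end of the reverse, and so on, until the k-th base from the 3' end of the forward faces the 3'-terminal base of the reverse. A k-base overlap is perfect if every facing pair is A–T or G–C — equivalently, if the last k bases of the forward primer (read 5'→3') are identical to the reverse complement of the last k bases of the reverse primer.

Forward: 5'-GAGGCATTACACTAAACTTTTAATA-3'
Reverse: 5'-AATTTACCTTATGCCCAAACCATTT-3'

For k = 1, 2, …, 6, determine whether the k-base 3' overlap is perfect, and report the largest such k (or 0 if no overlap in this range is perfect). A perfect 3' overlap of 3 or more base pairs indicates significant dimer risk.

Last 6 bases (5'→3') — forward …TTAATA, reverse …CCATTT.
Reverse complement of the reverse primer's last 6 bases: AAATGG; its first k bases are the reverse complement of the reverse primer's last k bases, so a perfect k-base overlap needs the forward primer's last k bases to equal them.
Comparing (forward last k vs required): k=1: A vs A ✓; k=2: TA vs AA ✗; k=3: ATA vs AAA ✗; k=4: AATA vs AAAT ✗; k=5: TAATA vs AAATG ✗; k=6: TTAATA vs AAATGG ✗.
Only k = 1 is perfect, so the longest perfect 3' overlap is 1.

Longest perfect overlap: 1 complementary base pair; below the dimer-risk threshold (threshold 3).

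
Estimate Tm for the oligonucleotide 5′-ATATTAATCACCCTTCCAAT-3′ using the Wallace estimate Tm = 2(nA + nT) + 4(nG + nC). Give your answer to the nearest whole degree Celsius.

Base counts: A=7, T=7, G=0, C=6 (length 20).
Tm = 2·(7+7) + 4·(0+6) = 2·14 + 4·6 = 28 + 24 = 52°C.

52°C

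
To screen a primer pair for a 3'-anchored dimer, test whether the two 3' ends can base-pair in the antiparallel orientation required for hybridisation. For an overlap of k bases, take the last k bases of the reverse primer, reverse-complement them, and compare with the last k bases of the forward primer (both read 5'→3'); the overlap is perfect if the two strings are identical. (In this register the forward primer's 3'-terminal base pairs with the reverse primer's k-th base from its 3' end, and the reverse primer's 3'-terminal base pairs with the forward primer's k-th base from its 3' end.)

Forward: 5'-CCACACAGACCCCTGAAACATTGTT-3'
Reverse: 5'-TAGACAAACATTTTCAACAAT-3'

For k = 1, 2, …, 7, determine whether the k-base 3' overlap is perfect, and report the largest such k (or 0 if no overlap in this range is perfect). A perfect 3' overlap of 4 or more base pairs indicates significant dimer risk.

Longest perfect overlap: 6 complementary base pairs; significant dimer risk (threshold 4).

Last 7 bases (5'→3') — forward …CATTGTT, reverse …CAACAAT.
Reverse complement of the reverse primer's last 7 bases: ATTGTTG; its first k bases are the reverse complement of the reverse primer's last k bases, so a perfect k-base overlap needs the forward primer's last k bases to equal them.
Comparing (forward last k vs required): k=1: T vs A ✗; k=2: TT vs AT ✗; k=3: GTT vs ATT ✗; k=4: TGTT vs ATTG ✗; k=5: TTGTT vs ATTGT ✗; k=6: ATTGTT vs ATTGTT ✓; k=7: CATTGTT vs ATTGTTG ✗.
Only k = 6 is perfect, so the longest perfect 3' overlap is 6.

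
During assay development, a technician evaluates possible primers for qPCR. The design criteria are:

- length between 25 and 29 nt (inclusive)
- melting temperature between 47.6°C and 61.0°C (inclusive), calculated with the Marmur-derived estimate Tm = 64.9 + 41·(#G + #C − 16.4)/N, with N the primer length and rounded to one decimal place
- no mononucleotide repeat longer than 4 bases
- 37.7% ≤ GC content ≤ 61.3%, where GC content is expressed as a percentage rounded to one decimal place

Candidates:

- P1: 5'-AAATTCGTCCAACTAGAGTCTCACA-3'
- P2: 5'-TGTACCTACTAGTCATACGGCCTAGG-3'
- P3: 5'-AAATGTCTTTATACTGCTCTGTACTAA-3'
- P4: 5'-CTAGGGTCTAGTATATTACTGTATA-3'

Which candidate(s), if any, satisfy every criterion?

P1 (25 nt, A=9 T=6 G=3 C=7): length 25 ✓; Tm = 64.9 + 41·(10 − 16.4)/25 = 54.4°C ✓; longest run = 3 ✓; GC 10/25 = 40.0% ✓ — passes.
P2 (26 nt, A=6 T=7 G=6 C=7): length 26 ✓; Tm = 64.9 + 41·(13 − 16.4)/26 = 59.5°C ✓; longest run = 2 ✓; GC 13/26 = 50.0% ✓ — passes.
P3 (27 nt, A=8 T=11 G=3 C=5): length 27 ✓; Tm = 64.9 + 41·(8 − 16.4)/27 = 52.1°C ✓; longest run = 3 ✓; GC 8/27 = 29.6%, outside 37.7–61.3% ✗ — fails.
P4 (25 nt, A=7 T=10 G=5 C=3): length 25 ✓; Tm = 64.9 + 41·(8 − 16.4)/25 = 51.1°C ✓; longest run = 3 ✓; GC 8/25 = 32.0%, outside 37.7–61.3% ✗ — fails.

P1 and P2.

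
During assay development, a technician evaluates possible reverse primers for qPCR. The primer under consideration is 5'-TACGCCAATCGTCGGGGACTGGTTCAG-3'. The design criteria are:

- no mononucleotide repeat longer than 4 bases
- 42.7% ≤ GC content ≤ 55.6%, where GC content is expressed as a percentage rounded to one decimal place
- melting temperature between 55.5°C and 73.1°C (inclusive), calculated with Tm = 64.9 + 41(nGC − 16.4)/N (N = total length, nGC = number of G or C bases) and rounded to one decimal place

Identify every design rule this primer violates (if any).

Base counts: A=5, T=6, G=9, C=7 (length 27).
homopolymer run: longest run = 4 ✓
GC content: GC 16/27 = 59.3%, outside 42.7–55.6% ✗
Tm: Tm = 64.9 + 41·(16 − 16.4)/27 = 64.3°C ✓

Fails: GC content.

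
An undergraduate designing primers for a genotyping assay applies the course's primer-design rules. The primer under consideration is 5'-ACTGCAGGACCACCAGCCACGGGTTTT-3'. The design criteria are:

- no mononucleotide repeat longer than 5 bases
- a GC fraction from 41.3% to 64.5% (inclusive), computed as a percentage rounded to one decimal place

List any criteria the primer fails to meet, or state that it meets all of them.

Meets all criteria.

Base counts: A=6, T=5, G=7, C=9 (length 27).
homopolymer run: longest run = 4 ✓
GC content: GC 16/27 = 59.3% ✓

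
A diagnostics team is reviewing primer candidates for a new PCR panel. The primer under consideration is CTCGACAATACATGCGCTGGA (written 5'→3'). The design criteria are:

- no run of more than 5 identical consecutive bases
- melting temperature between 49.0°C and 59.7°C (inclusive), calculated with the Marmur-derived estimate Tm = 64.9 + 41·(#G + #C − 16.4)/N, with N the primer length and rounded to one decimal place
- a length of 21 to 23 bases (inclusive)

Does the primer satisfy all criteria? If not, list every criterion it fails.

Base counts: A=6, T=4, G=5, C=6 (length 21).
homopolymer run: longest run = 2 ✓
Tm: Tm = 64.9 + 41·(11 − 16.4)/21 = 54.4°C ✓
length: length 21 ✓

Meets all criteria.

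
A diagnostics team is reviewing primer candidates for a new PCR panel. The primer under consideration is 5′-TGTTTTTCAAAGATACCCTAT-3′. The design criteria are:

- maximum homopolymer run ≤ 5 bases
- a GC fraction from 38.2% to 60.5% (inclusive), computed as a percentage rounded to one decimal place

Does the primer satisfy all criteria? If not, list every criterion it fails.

Base counts: A=6, T=9, G=2, C=4 (length 21).
homopolymer run: longest run = 5 ✓
GC content: GC 6/21 = 28.6%, outside 38.2–60.5% ✗

Fails: GC content.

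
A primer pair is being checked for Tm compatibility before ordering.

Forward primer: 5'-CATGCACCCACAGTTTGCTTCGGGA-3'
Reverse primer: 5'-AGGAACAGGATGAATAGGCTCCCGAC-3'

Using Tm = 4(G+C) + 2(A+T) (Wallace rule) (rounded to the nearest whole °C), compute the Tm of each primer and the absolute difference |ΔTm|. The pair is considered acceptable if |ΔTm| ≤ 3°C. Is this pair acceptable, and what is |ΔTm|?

|ΔTm| = 2°C; the pair is acceptable.

Forward: A=5 T=6 G=6 C=8 → Tm = 2·11 + 4·14 = 78°C.
Reverse: A=9 T=3 G=8 C=6 → Tm = 2·12 + 4·14 = 80°C.
|ΔTm| = |78 − 80| = 2°C, ≤ 3°C.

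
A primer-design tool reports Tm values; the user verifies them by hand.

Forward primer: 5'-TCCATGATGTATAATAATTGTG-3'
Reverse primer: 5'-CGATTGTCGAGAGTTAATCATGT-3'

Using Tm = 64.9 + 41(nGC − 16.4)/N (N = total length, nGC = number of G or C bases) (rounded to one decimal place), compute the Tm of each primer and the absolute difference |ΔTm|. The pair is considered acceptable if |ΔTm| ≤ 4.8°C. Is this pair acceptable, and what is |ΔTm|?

|ΔTm| = 6.2°C; the pair is not acceptable.

Forward: G+C = 6, N = 22 → Tm = 64.9 + 41·(6 − 16.4)/22 = 45.5°C.
Reverse: G+C = 9, N = 23 → Tm = 64.9 + 41·(9 − 16.4)/23 = 51.7°C.
|ΔTm| = |45.5 − 51.7| = 6.2°C, > 4.8°C.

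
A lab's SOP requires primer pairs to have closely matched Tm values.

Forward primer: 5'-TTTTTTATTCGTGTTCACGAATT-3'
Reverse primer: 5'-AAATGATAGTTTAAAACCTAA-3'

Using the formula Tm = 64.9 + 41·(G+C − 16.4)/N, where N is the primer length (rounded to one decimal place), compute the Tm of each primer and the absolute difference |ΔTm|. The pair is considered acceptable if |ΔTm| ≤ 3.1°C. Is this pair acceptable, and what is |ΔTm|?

Forward: G+C = 6, N = 23 → Tm = 64.9 + 41·(6 − 16.4)/23 = 46.4°C.
Reverse: G+C = 4, N = 21 → Tm = 64.9 + 41·(4 − 16.4)/21 = 40.7°C.
|ΔTm| = |46.4 − 40.7| = 5.7°C, > 3.1°C.

|ΔTm| = 5.7°C; the pair is not acceptable.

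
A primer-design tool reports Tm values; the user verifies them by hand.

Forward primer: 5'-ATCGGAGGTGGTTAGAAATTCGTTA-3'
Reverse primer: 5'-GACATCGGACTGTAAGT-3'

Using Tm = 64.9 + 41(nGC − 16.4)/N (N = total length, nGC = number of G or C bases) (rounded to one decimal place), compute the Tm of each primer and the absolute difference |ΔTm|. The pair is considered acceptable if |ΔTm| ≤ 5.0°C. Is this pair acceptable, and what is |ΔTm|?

|ΔTm| = 9.8°C; the pair is not acceptable.

Forward: G+C = 10, N = 25 → Tm = 64.9 + 41·(10 − 16.4)/25 = 54.4°C.
Reverse: G+C = 8, N = 17 → Tm = 64.9 + 41·(8 − 16.4)/17 = 44.6°C.
|ΔTm| = |54.4 − 44.6| = 9.8°C, > 5.0°C.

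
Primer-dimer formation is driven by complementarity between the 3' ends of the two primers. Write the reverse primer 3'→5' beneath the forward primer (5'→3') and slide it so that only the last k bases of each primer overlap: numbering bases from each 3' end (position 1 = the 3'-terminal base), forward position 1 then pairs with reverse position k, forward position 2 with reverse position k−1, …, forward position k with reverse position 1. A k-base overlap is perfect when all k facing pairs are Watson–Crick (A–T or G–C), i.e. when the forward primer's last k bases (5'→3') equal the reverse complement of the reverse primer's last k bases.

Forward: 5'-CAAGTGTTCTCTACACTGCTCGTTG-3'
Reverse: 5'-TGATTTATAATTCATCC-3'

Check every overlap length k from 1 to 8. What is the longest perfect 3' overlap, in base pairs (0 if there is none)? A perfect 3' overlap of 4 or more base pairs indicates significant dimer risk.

Last 8 bases (5'→3') — forward …GCTCGTTG, reverse …ATTCATCC.
Reverse complement of the reverse primer's last 8 bases: GGATGAAT; its first k bases are the reverse complement of the reverse primer's last k bases, so a perfect k-base overlap needs the forward primer's last k bases to equal them.
Comparing (forward last k vs required): k=1: G vs G ✓; k=2: TG vs GG ✗; k=3: TTG vs GGA ✗; k=4: GTTG vs GGAT ✗; k=5: CGTTG vs GGATG ✗; k=6: TCGTTG vs GGATGA ✗; k=7: CTCGTTG vs GGATGAA ✗; k=8: GCTCGTTG vs GGATGAAT ✗.
Only k = 1 is perfect, so the longest perfect 3' overlap is 1.

Longest perfect overlap: 1 complementary base pair; below the dimer-risk threshold (threshold 4).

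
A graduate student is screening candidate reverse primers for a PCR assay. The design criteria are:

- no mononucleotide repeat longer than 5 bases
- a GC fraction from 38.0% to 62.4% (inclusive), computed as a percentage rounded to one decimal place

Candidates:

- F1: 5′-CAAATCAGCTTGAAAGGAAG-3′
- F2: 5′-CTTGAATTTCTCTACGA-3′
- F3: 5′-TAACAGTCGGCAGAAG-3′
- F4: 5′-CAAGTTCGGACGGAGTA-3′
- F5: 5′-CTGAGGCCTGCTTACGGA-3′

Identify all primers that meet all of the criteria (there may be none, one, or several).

F1 (20 nt, A=9 T=3 G=5 C=3): longest run = 3 ✓; GC 8/20 = 40.0% ✓ — passes.
F2 (17 nt, A=4 T=7 G=2 C=4): longest run = 3 ✓; GC 6/17 = 35.3%, outside 38.0–62.4% ✗ — fails.
F3 (16 nt, A=6 T=2 G=5 C=3): longest run = 2 ✓; GC 8/16 = 50.0% ✓ — passes.
F4 (17 nt, A=5 T=3 G=6 C=3): longest run = 2 ✓; GC 9/17 = 52.9% ✓ — passes.
F5 (18 nt, A=3 T=4 G=6 C=5): longest run = 2 ✓; GC 11/18 = 61.1% ✓ — passes.

F1, F3, F4 and F5.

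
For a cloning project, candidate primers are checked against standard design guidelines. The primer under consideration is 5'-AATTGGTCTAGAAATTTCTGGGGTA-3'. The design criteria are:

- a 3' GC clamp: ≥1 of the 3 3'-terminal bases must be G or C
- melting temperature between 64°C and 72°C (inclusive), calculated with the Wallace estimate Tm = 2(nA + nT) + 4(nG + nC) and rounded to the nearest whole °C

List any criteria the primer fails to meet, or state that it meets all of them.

Base counts: A=7, T=9, G=7, C=2 (length 25).
GC clamp: 3' end GTA has 1 G/C ✓
Tm: Tm = 2·16 + 4·9 = 68°C ✓

Meets all criteria.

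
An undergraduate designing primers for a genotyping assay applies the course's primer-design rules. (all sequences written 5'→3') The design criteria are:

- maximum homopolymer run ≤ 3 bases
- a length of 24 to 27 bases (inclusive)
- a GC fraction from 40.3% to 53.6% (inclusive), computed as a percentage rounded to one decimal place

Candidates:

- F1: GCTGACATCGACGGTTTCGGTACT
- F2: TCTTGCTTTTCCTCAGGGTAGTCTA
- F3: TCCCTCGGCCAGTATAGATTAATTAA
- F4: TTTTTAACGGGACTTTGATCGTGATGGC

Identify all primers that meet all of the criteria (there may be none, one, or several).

None of the candidates satisfy all criteria.

F1 (24 nt, A=4 T=7 G=7 C=6): longest run = 3 ✓; length 24 ✓; GC 13/24 = 54.2%, outside 40.3–53.6% ✗ — fails.
F2 (25 nt, A=3 T=11 G=5 C=6): longest run = 4, exceeds 3 ✗; length 25 ✓; GC 11/25 = 44.0% ✓ — fails.
F3 (26 nt, A=8 T=8 G=4 C=6): longest run = 3 ✓; length 26 ✓; GC 10/26 = 38.5%, outside 40.3–53.6% ✗ — fails.
F4 (28 nt, A=5 T=11 G=8 C=4): longest run = 5, exceeds 3 ✗; length 28, outside 24–27 ✗; GC 12/28 = 42.9% ✓ — fails.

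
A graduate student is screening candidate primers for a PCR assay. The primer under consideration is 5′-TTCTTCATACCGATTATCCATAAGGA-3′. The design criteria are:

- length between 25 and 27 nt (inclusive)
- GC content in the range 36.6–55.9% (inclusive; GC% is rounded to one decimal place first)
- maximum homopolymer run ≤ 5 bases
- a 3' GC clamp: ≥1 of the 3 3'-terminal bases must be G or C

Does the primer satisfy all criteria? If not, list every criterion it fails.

Fails: GC content.

Base counts: A=8, T=9, G=3, C=6 (length 26).
length: length 26 ✓
GC content: GC 9/26 = 34.6%, outside 36.6–55.9% ✗
homopolymer run: longest run = 2 ✓
GC clamp: 3' end GGA has 2 G/C ✓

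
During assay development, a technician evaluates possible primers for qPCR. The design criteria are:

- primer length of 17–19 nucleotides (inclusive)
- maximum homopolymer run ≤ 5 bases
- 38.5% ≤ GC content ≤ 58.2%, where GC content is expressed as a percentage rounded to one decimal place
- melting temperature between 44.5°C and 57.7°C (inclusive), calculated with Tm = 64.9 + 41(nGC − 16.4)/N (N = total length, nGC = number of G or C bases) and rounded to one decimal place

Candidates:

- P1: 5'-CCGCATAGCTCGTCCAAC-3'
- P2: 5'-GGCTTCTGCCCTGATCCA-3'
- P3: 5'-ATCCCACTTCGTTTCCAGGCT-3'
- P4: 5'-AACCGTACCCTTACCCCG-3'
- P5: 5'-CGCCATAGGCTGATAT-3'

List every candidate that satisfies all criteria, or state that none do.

P1 (18 nt, A=4 T=3 G=3 C=8): length 18 ✓; longest run = 2 ✓; GC 11/18 = 61.1%, outside 38.5–58.2% ✗; Tm = 64.9 + 41·(11 − 16.4)/18 = 52.6°C ✓ — fails.
P2 (18 nt, A=2 T=5 G=4 C=7): length 18 ✓; longest run = 3 ✓; GC 11/18 = 61.1%, outside 38.5–58.2% ✗; Tm = 64.9 + 41·(11 − 16.4)/18 = 52.6°C ✓ — fails.
P3 (21 nt, A=3 T=7 G=3 C=8): length 21, outside 17–19 ✗; longest run = 3 ✓; GC 11/21 = 52.4% ✓; Tm = 64.9 + 41·(11 − 16.4)/21 = 54.4°C ✓ — fails.
P4 (18 nt, A=4 T=3 G=2 C=9): length 18 ✓; longest run = 4 ✓; GC 11/18 = 61.1%, outside 38.5–58.2% ✗; Tm = 64.9 + 41·(11 − 16.4)/18 = 52.6°C ✓ — fails.
P5 (16 nt, A=4 T=4 G=4 C=4): length 16, outside 17–19 ✗; longest run = 2 ✓; GC 8/16 = 50.0% ✓; Tm = 64.9 + 41·(8 − 16.4)/16 = 43.4°C, outside 44.5–57.7°C ✗ — fails.

None of the candidates satisfy all criteria.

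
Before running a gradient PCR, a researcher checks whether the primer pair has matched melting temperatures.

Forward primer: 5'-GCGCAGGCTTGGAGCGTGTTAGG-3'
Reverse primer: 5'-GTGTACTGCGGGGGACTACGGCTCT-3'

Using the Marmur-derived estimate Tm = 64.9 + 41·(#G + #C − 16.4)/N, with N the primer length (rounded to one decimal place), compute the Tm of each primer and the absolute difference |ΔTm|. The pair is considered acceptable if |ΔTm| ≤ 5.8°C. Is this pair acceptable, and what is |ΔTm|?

Forward: G+C = 15, N = 23 → Tm = 64.9 + 41·(15 − 16.4)/23 = 62.4°C.
Reverse: G+C = 16, N = 25 → Tm = 64.9 + 41·(16 − 16.4)/25 = 64.2°C.
|ΔTm| = |62.4 − 64.2| = 1.8°C, ≤ 5.8°C.

|ΔTm| = 1.8°C; the pair is acceptable.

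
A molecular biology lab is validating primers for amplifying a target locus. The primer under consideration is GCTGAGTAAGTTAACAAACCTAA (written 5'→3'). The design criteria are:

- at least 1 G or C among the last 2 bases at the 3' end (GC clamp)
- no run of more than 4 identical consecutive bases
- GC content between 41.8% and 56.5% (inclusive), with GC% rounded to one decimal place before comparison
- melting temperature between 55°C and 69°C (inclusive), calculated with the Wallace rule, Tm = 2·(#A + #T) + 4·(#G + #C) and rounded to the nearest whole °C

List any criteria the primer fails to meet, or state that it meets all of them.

Base counts: A=10, T=5, G=4, C=4 (length 23).
GC clamp: 3' end AA has 0 G/C, need ≥1 ✗
homopolymer run: longest run = 3 ✓
GC content: GC 8/23 = 34.8%, outside 41.8–56.5% ✗
Tm: Tm = 2·15 + 4·8 = 62°C ✓

Fails: GC clamp, GC content.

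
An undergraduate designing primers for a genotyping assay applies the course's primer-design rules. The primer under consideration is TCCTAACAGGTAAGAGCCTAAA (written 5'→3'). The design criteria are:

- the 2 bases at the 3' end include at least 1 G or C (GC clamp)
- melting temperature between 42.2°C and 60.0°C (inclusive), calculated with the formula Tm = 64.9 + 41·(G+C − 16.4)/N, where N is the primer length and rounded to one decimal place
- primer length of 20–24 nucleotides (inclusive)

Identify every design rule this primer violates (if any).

Fails: GC clamp.

Base counts: A=9, T=4, G=4, C=5 (length 22).
GC clamp: 3' end AA has 0 G/C, need ≥1 ✗
Tm: Tm = 64.9 + 41·(9 − 16.4)/22 = 51.1°C ✓
length: length 22 ✓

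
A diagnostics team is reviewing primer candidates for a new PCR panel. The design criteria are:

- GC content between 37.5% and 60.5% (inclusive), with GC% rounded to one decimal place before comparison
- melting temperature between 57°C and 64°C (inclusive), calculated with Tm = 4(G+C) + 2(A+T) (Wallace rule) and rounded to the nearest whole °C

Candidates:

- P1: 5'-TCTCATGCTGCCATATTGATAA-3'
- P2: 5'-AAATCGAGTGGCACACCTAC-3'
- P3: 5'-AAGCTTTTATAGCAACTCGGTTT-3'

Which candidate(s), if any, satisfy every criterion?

P1 (22 nt, A=6 T=8 G=3 C=5): GC 8/22 = 36.4%, outside 37.5–60.5% ✗; Tm = 2·14 + 4·8 = 60°C ✓ — fails.
P2 (20 nt, A=7 T=3 G=4 C=6): GC 10/20 = 50.0% ✓; Tm = 2·10 + 4·10 = 60°C ✓ — passes.
P3 (23 nt, A=6 T=9 G=4 C=4): GC 8/23 = 34.8%, outside 37.5–60.5% ✗; Tm = 2·15 + 4·8 = 62°C ✓ — fails.

P2 only.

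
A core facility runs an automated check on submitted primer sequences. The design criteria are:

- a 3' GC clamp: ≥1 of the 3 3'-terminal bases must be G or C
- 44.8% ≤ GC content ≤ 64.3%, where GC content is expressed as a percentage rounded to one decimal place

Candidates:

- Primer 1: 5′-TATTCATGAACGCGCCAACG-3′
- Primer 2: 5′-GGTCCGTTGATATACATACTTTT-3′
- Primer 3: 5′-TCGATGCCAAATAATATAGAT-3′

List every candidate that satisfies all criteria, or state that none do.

Primer 1 (20 nt, A=6 T=4 G=4 C=6): 3' end ACG has 2 G/C ✓; GC 10/20 = 50.0% ✓ — passes.
Primer 2 (23 nt, A=5 T=10 G=4 C=4): 3' end TTT has 0 G/C, need ≥1 ✗; GC 8/23 = 34.8%, outside 44.8–64.3% ✗ — fails.
Primer 3 (21 nt, A=9 T=6 G=3 C=3): 3' end GAT has 1 G/C ✓; GC 6/21 = 28.6%, outside 44.8–64.3% ✗ — fails.

Primer 1 only.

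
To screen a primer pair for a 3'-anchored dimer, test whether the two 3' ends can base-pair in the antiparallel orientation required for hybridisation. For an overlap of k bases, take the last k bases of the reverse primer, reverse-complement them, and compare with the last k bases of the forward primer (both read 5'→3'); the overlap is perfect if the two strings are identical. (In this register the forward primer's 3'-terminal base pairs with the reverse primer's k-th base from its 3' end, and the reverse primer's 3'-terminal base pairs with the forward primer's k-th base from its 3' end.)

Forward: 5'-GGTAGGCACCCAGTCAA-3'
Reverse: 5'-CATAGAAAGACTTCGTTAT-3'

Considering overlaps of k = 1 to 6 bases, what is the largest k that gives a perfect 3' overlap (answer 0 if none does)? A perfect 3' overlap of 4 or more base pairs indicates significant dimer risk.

Last 6 bases (5'→3') — forward …AGTCAA, reverse …CGTTAT.
Reverse complement of the reverse primer's last 6 bases: ATAACG; its first k bases are the reverse complement of the reverse primer's last k bases, so a perfect k-base overlap needs the forward primer's last k bases to equal them.
Comparing (forward last k vs required): k=1: A vs A ✓; k=2: AA vs AT ✗; k=3: CAA vs ATA ✗; k=4: TCAA vs ATAA ✗; k=5: GTCAA vs ATAAC ✗; k=6: AGTCAA vs ATAACG ✗.
Only k = 1 is perfect, so the longest perfect 3' overlap is 1.

Longest perfect overlap: 1 complementary base pair; below the dimer-risk threshold (threshold 4).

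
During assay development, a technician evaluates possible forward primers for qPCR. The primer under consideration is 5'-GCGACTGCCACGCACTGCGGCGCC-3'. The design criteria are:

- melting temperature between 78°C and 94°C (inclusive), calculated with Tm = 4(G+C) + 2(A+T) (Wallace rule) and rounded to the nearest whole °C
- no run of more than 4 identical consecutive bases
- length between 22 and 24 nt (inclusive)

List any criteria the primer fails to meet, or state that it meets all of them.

Base counts: A=3, T=2, G=8, C=11 (length 24).
Tm: Tm = 2·5 + 4·19 = 86°C ✓
homopolymer run: longest run = 2 ✓
length: length 24 ✓

Meets all criteria.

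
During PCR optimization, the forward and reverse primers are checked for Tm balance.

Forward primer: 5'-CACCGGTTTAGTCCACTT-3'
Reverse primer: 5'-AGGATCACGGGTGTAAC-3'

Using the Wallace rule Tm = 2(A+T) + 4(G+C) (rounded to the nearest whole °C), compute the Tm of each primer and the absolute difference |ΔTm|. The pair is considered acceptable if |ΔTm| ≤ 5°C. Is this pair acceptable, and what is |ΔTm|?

Forward: A=3 T=6 G=3 C=6 → Tm = 2·9 + 4·9 = 54°C.
Reverse: A=5 T=3 G=6 C=3 → Tm = 2·8 + 4·9 = 52°C.
|ΔTm| = |54 − 52| = 2°C, ≤ 5°C.

|ΔTm| = 2°C; the pair is acceptable.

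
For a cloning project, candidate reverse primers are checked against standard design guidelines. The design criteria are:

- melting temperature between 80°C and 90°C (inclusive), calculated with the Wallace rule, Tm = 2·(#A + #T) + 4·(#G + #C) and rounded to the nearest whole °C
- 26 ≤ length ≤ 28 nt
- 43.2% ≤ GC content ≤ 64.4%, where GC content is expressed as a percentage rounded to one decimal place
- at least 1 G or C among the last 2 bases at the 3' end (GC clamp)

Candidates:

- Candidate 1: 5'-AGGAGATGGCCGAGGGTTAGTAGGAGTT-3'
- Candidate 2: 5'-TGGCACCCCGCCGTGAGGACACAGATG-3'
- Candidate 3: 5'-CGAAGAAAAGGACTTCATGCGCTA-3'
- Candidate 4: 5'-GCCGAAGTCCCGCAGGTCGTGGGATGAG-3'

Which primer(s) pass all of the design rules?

Candidate 1 (28 nt, A=7 T=6 G=13 C=2): Tm = 2·13 + 4·15 = 86°C ✓; length 28 ✓; GC 15/28 = 53.6% ✓; 3' end TT has 0 G/C, need ≥1 ✗ — fails.
Candidate 2 (27 nt, A=6 T=3 G=9 C=9): Tm = 2·9 + 4·18 = 90°C ✓; length 27 ✓; GC 18/27 = 66.7%, outside 43.2–64.4% ✗; 3' end TG has 1 G/C ✓ — fails.
Candidate 3 (24 nt, A=9 T=4 G=6 C=5): Tm = 2·13 + 4·11 = 70°C, outside 80–90°C ✗; length 24, outside 26–28 ✗; GC 11/24 = 45.8% ✓; 3' end TA has 0 G/C, need ≥1 ✗ — fails.
Candidate 4 (28 nt, A=5 T=4 G=12 C=7): Tm = 2·9 + 4·19 = 94°C, outside 80–90°C ✗; length 28 ✓; GC 19/28 = 67.9%, outside 43.2–64.4% ✗; 3' end AG has 1 G/C ✓ — fails.

None of the candidates satisfy all criteria.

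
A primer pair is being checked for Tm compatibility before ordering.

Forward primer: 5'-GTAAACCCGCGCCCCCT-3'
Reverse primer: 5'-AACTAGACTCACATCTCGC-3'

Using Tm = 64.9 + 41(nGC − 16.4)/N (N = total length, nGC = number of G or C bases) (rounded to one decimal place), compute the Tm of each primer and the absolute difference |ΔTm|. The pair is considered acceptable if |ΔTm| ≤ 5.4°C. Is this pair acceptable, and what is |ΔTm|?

|ΔTm| = 5.4°C; the pair is acceptable.

Forward: G+C = 12, N = 17 → Tm = 64.9 + 41·(12 − 16.4)/17 = 54.3°C.
Reverse: G+C = 9, N = 19 → Tm = 64.9 + 41·(9 − 16.4)/19 = 48.9°C.
|ΔTm| = |54.3 − 48.9| = 5.4°C, ≤ 5.4°C.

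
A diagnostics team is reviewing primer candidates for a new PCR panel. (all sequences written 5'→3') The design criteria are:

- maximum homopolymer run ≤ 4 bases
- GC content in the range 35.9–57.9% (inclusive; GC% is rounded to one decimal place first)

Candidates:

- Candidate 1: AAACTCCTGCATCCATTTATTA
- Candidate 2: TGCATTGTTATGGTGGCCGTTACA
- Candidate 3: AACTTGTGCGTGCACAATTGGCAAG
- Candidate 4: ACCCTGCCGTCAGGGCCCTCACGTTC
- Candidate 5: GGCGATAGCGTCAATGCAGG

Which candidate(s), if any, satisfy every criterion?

Candidate 2 and Candidate 3.

Candidate 1 (22 nt, A=7 T=8 G=1 C=6): longest run = 3 ✓; GC 7/22 = 31.8%, outside 35.9–57.9% ✗ — fails.
Candidate 2 (24 nt, A=4 T=9 G=7 C=4): longest run = 2 ✓; GC 11/24 = 45.8% ✓ — passes.
Candidate 3 (25 nt, A=7 T=6 G=7 C=5): longest run = 2 ✓; GC 12/25 = 48.0% ✓ — passes.
Candidate 4 (26 nt, A=3 T=5 G=6 C=12): longest run = 3 ✓; GC 18/26 = 69.2%, outside 35.9–57.9% ✗ — fails.
Candidate 5 (20 nt, A=5 T=3 G=8 C=4): longest run = 2 ✓; GC 12/20 = 60.0%, outside 35.9–57.9% ✗ — fails.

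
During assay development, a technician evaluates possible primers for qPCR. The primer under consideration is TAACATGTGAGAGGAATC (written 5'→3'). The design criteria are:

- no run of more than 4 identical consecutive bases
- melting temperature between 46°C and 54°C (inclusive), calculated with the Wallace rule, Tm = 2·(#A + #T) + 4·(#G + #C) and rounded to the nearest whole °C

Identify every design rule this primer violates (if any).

Meets all criteria.

Base counts: A=7, T=4, G=5, C=2 (length 18).
homopolymer run: longest run = 2 ✓
Tm: Tm = 2·11 + 4·7 = 50°C ✓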